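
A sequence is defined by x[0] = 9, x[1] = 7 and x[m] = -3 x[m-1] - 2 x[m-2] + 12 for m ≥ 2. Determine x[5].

x[2] = -3*7 - 2*9 + 12 = -27
x[3] = -3*(-27) - 2*7 + 12 = 79
x[4] = -3*79 - 2*(-27) + 12 = -171
x[5] = -3*(-171) - 2*79 + 12 = 367

367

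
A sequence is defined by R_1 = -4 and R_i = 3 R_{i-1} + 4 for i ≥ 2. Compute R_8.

R_2 = 3(-4) + 4 = -8
R_3 = 3(-8) + 4 = -20
R_4 = 3(-20) + 4 = -56
R_5 = 3(-56) + 4 = -164
R_6 = 3(-164) + 4 = -488
R_7 = 3(-488) + 4 = -1460
R_8 = 3(-1460) + 4 = -4376

-4376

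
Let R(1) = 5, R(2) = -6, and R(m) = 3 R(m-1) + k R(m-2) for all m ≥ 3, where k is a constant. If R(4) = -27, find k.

3

R(3) = -18 + 5k
R(4) = -54 + 9k
So -54 + 9k = -27, giving k = 3.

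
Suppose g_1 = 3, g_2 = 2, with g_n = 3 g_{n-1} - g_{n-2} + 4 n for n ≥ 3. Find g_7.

g_3 = 3*2 - 3 + 12 = 15
g_4 = 3*15 - 2 + 16 = 59
g_5 = 3*59 - 15 + 20 = 182
g_6 = 3*182 - 59 + 24 = 511
g_7 = 3*511 - 182 + 28 = 1379

1379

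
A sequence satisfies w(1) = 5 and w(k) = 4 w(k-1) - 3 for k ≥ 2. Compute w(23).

70368744177665

The fixed point is -3/(1 - 4) = 1, so w(k) - 1 = 4(w(k-1) - 1).
Hence w(k) = 4·4^{k-1} + 1.
w(23) = 4·4^{22} + 1 = 4·17592186044416 + 1 = 70368744177665.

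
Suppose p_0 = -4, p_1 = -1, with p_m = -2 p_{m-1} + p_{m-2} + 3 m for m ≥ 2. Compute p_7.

p_2 = -2*(-1) + (-4) + 6 = 4
p_3 = -2*4 + (-1) + 9 = 0
p_4 = -2*0 + 4 + 12 = 16
p_5 = -2*16 + 0 + 15 = -17
p_6 = -2*(-17) + 16 + 18 = 68
p_7 = -2*68 + (-17) + 21 = -132

-132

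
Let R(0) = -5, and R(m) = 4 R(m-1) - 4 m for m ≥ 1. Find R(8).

R(1) = 4·(-5) - 4 = -24
R(2) = 4·(-24) - 8 = -104
R(3) = 4·(-104) - 12 = -428
R(4) = 4·(-428) - 16 = -1728
R(5) = 4·(-1728) - 20 = -6932
R(6) = 4·(-6932) - 24 = -27752
R(7) = 4·(-27752) - 28 = -111036
R(8) = 4·(-111036) - 32 = -444176

-444176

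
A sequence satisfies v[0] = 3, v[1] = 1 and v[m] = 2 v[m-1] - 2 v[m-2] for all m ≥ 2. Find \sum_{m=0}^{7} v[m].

30

v[2] = 2*1 - 2*3 = -4
v[3] = 2*(-4) - 2*1 = -10
v[4] = 2*(-10) - 2*(-4) = -12
v[5] = 2*(-12) - 2*(-10) = -4
v[6] = 2*(-4) - 2*(-12) = 16
v[7] = 2*16 - 2*(-4) = 40
Sum = 3 + 1 + (-4) + (-10) + (-12) + (-4) + 16 + 40 = 30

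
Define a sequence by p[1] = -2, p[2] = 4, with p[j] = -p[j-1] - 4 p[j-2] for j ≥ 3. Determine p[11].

-2588

p[3] = -4 - 4·(-2) = 4
p[4] = -4 - 4·4 = -20
p[5] = -(-20) - 4·4 = 4
p[6] = -4 - 4·(-20) = 76
p[7] = -76 - 4·4 = -92
p[8] = -(-92) - 4·76 = -212
p[9] = -(-212) - 4·(-92) = 580
p[10] = -580 - 4·(-212) = 268
p[11] = -268 - 4·580 = -2588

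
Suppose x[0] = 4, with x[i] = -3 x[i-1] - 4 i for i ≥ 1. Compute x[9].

-93504

x[1] = -3·4 - 4 = -16
x[2] = -3·(-16) - 8 = 40
x[3] = -3·40 - 12 = -132
x[4] = -3·(-132) - 16 = 380
x[5] = -3·380 - 20 = -1160
x[6] = -3·(-1160) - 24 = 3456
x[7] = -3·3456 - 28 = -10396
x[8] = -3·(-10396) - 32 = 31156
x[9] = -3·31156 - 36 = -93504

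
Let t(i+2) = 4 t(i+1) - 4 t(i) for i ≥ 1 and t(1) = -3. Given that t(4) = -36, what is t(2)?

Let t(2) = y.
t(3) = 12 + 4y
t(4) = 48 + 12y
So 48 + 12y = -36, giving y = -7.

-7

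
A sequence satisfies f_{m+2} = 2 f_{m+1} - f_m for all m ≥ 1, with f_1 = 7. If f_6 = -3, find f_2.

Let f_2 = w.
f_3 = -7 + 2w
f_4 = -14 + 3w
f_5 = -21 + 4w
f_6 = -28 + 5w
So -28 + 5w = -3, giving w = 5.

5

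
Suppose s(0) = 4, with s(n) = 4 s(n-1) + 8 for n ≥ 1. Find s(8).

436904

s(1) = 4(4) + 8 = 24
s(2) = 4(24) + 8 = 104
s(3) = 4(104) + 8 = 424
s(4) = 4(424) + 8 = 1704
s(5) = 4(1704) + 8 = 6824
s(6) = 4(6824) + 8 = 27304
s(7) = 4(27304) + 8 = 109224
s(8) = 4(109224) + 8 = 436904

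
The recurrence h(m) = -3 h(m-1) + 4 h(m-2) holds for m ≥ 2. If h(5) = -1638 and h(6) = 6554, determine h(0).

Rearranging, h(m-2) = (h(m) + 3 h(m-1)) / 4.
h(4) = (6554 + 3*(-1638)) / 4 = 1640/4 = 410
h(3) = (-1638 + 3*410) / 4 = -408/4 = -102
h(2) = (410 + 3*(-102)) / 4 = 104/4 = 26
h(1) = (-102 + 3*26) / 4 = -24/4 = -6
h(0) = (26 + 3*(-6)) / 4 = 8/4 = 2

2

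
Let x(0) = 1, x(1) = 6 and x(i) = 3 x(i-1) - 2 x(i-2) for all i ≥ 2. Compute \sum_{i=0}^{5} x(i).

291

x(2) = 3·6 - 2·1 = 16
x(3) = 3·16 - 2·6 = 36
x(4) = 3·36 - 2·16 = 76
x(5) = 3·76 - 2·36 = 156
Sum = 1 + 6 + 16 + 36 + 76 + 156 = 291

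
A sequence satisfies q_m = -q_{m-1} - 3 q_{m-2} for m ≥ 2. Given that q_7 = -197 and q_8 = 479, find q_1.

Rearranging, q_{m-2} = (q_m + q_{m-1}) / -3.
q_6 = (479 + (-197)) / -3 = 282/-3 = -94
q_5 = (-197 + (-94)) / -3 = -291/-3 = 97
q_4 = (-94 + 97) / -3 = 3/-3 = -1
q_3 = (97 + (-1)) / -3 = 96/-3 = -32
q_2 = (-1 + (-32)) / -3 = -33/-3 = 11
q_1 = (-32 + 11) / -3 = -21/-3 = 7

7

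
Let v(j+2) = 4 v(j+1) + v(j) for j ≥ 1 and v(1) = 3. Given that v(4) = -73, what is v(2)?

Let v(2) = y.
v(3) = 3 + 4y
v(4) = 12 + 17y
So 12 + 17y = -73, giving y = -5.

-5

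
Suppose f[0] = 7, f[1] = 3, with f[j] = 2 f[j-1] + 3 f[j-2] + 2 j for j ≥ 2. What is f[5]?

f[2] = 2·3 + 3·7 + 4 = 31
f[3] = 2·31 + 3·3 + 6 = 77
f[4] = 2·77 + 3·31 + 8 = 255
f[5] = 2·255 + 3·77 + 10 = 751

751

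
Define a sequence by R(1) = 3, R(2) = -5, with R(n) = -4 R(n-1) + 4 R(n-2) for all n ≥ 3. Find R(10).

R(3) = -4·(-5) + 4·3 = 32
R(4) = -4·32 + 4·(-5) = -148
R(5) = -4·(-148) + 4·32 = 720
R(6) = -4·720 + 4·(-148) = -3472
R(7) = -4·(-3472) + 4·720 = 16768
R(8) = -4·16768 + 4·(-3472) = -80960
R(9) = -4·(-80960) + 4·16768 = 390912
R(10) = -4·390912 + 4·(-80960) = -1887488

-1887488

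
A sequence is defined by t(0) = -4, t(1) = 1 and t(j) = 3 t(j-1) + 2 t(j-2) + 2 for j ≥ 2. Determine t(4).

t(2) = 3*1 + 2*(-4) + 2 = -3
t(3) = 3*(-3) + 2*1 + 2 = -5
t(4) = 3*(-5) + 2*(-3) + 2 = -19

-19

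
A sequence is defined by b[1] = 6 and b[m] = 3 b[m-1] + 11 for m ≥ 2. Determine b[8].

b[2] = 3·6 + 11 = 29
b[3] = 3·29 + 11 = 98
b[4] = 3·98 + 11 = 305
b[5] = 3·305 + 11 = 926
b[6] = 3·926 + 11 = 2789
b[7] = 3·2789 + 11 = 8378
b[8] = 3·8378 + 11 = 25145

25145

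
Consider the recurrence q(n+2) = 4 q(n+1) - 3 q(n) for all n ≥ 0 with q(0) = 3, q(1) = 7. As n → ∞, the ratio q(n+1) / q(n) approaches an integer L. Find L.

The characteristic equation is r^2 - 4r + 3 = 0, which factors as (r - 3)(r - 1) = 0.
So the roots are 3 and 1. Since |3| > |1| and the coefficient of 3^n is non-zero, the ratio tends to 3.

3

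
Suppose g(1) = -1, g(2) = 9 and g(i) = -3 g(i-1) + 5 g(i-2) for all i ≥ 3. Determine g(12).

13316286

g(3) = -3·9 + 5·(-1) = -32
g(4) = -3·(-32) + 5·9 = 141
g(5) = -3·141 + 5·(-32) = -583
g(6) = -3·(-583) + 5·141 = 2454
g(7) = -3·2454 + 5·(-583) = -10277
g(8) = -3·(-10277) + 5·2454 = 43101
g(9) = -3·43101 + 5·(-10277) = -180688
g(10) = -3·(-180688) + 5·43101 = 757569
g(11) = -3·757569 + 5·(-180688) = -3176147
g(12) = -3·(-3176147) + 5·757569 = 13316286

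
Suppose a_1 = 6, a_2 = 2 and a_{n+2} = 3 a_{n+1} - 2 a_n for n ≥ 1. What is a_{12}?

-8182

a_3 = 3*2 - 2*6 = -6
a_4 = 3*(-6) - 2*2 = -22
a_5 = 3*(-22) - 2*(-6) = -54
a_6 = 3*(-54) - 2*(-22) = -118
a_7 = 3*(-118) - 2*(-54) = -246
a_8 = 3*(-246) - 2*(-118) = -502
a_9 = 3*(-502) - 2*(-246) = -1014
a_{10} = 3*(-1014) - 2*(-502) = -2038
a_{11} = 3*(-2038) - 2*(-1014) = -4086
a_{12} = 3*(-4086) - 2*(-2038) = -8182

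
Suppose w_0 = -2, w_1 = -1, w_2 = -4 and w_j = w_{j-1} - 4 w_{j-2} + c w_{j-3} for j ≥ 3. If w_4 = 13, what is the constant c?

w_3 = -2c
w_4 = 16 - 3c
So 16 - 3c = 13, giving c = 1.

1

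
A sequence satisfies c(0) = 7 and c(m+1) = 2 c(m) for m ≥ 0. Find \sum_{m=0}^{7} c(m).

1785

c(1) = 2·7 = 14
c(2) = 2·14 = 28
c(3) = 2·28 = 56
c(4) = 2·56 = 112
c(5) = 2·112 = 224
c(6) = 2·224 = 448
c(7) = 2·448 = 896
Sum = 7 + 14 + 28 + 56 + 112 + 224 + 448 + 896 = 1785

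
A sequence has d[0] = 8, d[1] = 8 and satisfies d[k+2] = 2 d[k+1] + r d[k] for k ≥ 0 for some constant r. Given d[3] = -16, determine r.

-2

d[2] = 16 + 8r
d[3] = 32 + 24r
So 32 + 24r = -16, giving r = -2.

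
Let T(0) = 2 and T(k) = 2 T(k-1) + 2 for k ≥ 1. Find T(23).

The fixed point is 2/(1 - 2) = -2, so T(k) + 2 = 2(T(k-1) + 2).
Hence T(k) = 4·2^k - 2.
T(23) = 4·2^{23} - 2 = 4·8388608 - 2 = 33554430.

33554430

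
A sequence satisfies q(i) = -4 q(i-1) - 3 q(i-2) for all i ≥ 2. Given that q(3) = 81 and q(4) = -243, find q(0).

-3

Rearranging, q(i-2) = (q(i) + 4 q(i-1)) / -3.
q(2) = (-243 + 4*81) / -3 = 81/-3 = -27
q(1) = (81 + 4*(-27)) / -3 = -27/-3 = 9
q(0) = (-27 + 4*9) / -3 = 9/-3 = -3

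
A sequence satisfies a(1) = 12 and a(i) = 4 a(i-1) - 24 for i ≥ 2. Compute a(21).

4398046511112

The fixed point is -24/(1 - 4) = 8, so a(i) - 8 = 4(a(i-1) - 8).
Hence a(i) = 4·4^{i-1} + 8.
a(21) = 4·4^{20} + 8 = 4·1099511627776 + 8 = 4398046511112.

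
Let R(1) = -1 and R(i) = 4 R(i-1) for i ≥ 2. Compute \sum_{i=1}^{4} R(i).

-85

R(2) = 4*(-1) = -4
R(3) = 4*(-4) = -16
R(4) = 4*(-16) = -64
Sum = (-1) + (-4) + (-16) + (-64) = -85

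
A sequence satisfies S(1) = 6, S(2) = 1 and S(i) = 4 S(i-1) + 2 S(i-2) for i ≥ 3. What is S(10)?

515856

S(3) = 4*1 + 2*6 = 16
S(4) = 4*16 + 2*1 = 66
S(5) = 4*66 + 2*16 = 296
S(6) = 4*296 + 2*66 = 1316
S(7) = 4*1316 + 2*296 = 5856
S(8) = 4*5856 + 2*1316 = 26056
S(9) = 4*26056 + 2*5856 = 115936
S(10) = 4*115936 + 2*26056 = 515856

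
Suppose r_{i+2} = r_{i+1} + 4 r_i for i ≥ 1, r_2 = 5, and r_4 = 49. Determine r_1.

Let r_1 = x.
r_3 = 5 + 4x
r_4 = 25 + 4x
So 25 + 4x = 49, giving x = 6.

6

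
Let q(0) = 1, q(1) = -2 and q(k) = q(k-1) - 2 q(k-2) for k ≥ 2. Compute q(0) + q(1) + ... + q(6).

3

q(2) = (-2) - 2*1 = -4
q(3) = (-4) - 2*(-2) = 0
q(4) = 0 - 2*(-4) = 8
q(5) = 8 - 2*0 = 8
q(6) = 8 - 2*8 = -8
Sum = 1 + (-2) + (-4) + 0 + 8 + 8 + (-8) = 3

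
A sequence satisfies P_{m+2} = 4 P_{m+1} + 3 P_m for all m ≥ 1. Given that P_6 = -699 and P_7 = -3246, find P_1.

Rearranging, P_{m-2} = (P_m - 4 P_{m-1}) / 3.
P_5 = (-3246 - 4(-699)) / 3 = -450/3 = -150
P_4 = (-699 - 4(-150)) / 3 = -99/3 = -33
P_3 = (-150 - 4(-33)) / 3 = -18/3 = -6
P_2 = (-33 - 4(-6)) / 3 = -9/3 = -3
P_1 = (-6 - 4(-3)) / 3 = 6/3 = 2

2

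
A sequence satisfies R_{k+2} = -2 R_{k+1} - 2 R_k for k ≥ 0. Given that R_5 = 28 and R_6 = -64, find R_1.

Rearranging, R_{k-2} = (R_k + 2 R_{k-1}) / -2.
R_4 = (-64 + 2*28) / -2 = -8/-2 = 4
R_3 = (28 + 2*4) / -2 = 36/-2 = -18
R_2 = (4 + 2*(-18)) / -2 = -32/-2 = 16
R_1 = (-18 + 2*16) / -2 = 14/-2 = -7

-7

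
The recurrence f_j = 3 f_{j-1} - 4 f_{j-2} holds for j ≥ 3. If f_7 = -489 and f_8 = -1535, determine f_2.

5

Rearranging, f_{j-2} = (f_j - 3 f_{j-1}) / -4.
f_6 = (-1535 - 3*(-489)) / -4 = -68/-4 = 17
f_5 = (-489 - 3*17) / -4 = -540/-4 = 135
f_4 = (17 - 3*135) / -4 = -388/-4 = 97
f_3 = (135 - 3*97) / -4 = -156/-4 = 39
f_2 = (97 - 3*39) / -4 = -20/-4 = 5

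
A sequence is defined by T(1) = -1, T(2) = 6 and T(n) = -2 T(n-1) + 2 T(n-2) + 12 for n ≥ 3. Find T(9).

-3140

T(3) = -2*6 + 2*(-1) + 12 = -2
T(4) = -2*(-2) + 2*6 + 12 = 28
T(5) = -2*28 + 2*(-2) + 12 = -48
T(6) = -2*(-48) + 2*28 + 12 = 164
T(7) = -2*164 + 2*(-48) + 12 = -412
T(8) = -2*(-412) + 2*164 + 12 = 1164
T(9) = -2*1164 + 2*(-412) + 12 = -3140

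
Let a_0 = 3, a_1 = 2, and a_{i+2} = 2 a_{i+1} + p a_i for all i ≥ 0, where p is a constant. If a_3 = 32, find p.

3

a_2 = 4 + 3p
a_3 = 8 + 8p
So 8 + 8p = 32, giving p = 3.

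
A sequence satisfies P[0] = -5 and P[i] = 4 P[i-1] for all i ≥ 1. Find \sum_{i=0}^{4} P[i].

P[1] = 4*(-5) = -20
P[2] = 4*(-20) = -80
P[3] = 4*(-80) = -320
P[4] = 4*(-320) = -1280
Sum = (-5) + (-20) + (-80) + (-320) + (-1280) = -1705

-1705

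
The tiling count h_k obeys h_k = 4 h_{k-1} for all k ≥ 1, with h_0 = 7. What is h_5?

h_1 = 4·7 = 28
h_2 = 4·28 = 112
h_3 = 4·112 = 448
h_4 = 4·448 = 1792
h_5 = 4·1792 = 7168

7168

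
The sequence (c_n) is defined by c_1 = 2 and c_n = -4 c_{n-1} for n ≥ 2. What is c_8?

-32768

c_2 = -4·2 = -8
c_3 = -4·(-8) = 32
c_4 = -4·32 = -128
c_5 = -4·(-128) = 512
c_6 = -4·512 = -2048
c_7 = -4·(-2048) = 8192
c_8 = -4·8192 = -32768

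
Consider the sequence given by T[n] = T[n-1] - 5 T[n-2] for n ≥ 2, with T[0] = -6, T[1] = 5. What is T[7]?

1685

T[2] = 5 - 5·(-6) = 35
T[3] = 35 - 5·5 = 10
T[4] = 10 - 5·35 = -165
T[5] = (-165) - 5·10 = -215
T[6] = (-215) - 5·(-165) = 610
T[7] = 610 - 5·(-215) = 1685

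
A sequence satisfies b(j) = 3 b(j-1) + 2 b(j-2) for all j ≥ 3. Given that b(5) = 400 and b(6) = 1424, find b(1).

Rearranging, b(j-2) = (b(j) - 3 b(j-1)) / 2.
b(4) = (1424 - 3(400)) / 2 = 224/2 = 112
b(3) = (400 - 3(112)) / 2 = 64/2 = 32
b(2) = (112 - 3(32)) / 2 = 16/2 = 8
b(1) = (32 - 3(8)) / 2 = 8/2 = 4

4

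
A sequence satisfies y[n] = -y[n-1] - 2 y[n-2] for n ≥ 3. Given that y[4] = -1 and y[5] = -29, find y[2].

-7

Rearranging, y[n-2] = (y[n] + y[n-1]) / -2.
y[3] = (-29 + (-1)) / -2 = -30/-2 = 15
y[2] = (-1 + 15) / -2 = 14/-2 = -7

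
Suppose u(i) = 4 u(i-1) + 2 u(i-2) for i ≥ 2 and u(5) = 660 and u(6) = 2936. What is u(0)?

Rearranging, u(i-2) = (u(i) - 4 u(i-1)) / 2.
u(4) = (2936 - 4·660) / 2 = 296/2 = 148
u(3) = (660 - 4·148) / 2 = 68/2 = 34
u(2) = (148 - 4·34) / 2 = 12/2 = 6
u(1) = (34 - 4·6) / 2 = 10/2 = 5
u(0) = (6 - 4·5) / 2 = -14/2 = -7

-7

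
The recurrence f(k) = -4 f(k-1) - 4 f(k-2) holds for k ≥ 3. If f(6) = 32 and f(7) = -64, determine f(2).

Rearranging, f(k-2) = (f(k) + 4 f(k-1)) / -4.
f(5) = (-64 + 4(32)) / -4 = 64/-4 = -16
f(4) = (32 + 4(-16)) / -4 = -32/-4 = 8
f(3) = (-16 + 4(8)) / -4 = 16/-4 = -4
f(2) = (8 + 4(-4)) / -4 = -8/-4 = 2

2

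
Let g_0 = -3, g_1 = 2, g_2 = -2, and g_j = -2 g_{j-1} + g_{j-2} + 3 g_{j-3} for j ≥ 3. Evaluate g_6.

59

g_3 = -2(-2) + 2 + 3(-3) = -3
g_4 = -2(-3) + (-2) + 3(2) = 10
g_5 = -2(10) + (-3) + 3(-2) = -29
g_6 = -2(-29) + 10 + 3(-3) = 59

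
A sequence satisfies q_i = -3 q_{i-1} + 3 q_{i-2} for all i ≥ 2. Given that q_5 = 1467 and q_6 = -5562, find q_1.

7

Rearranging, q_{i-2} = (q_i + 3 q_{i-1}) / 3.
q_4 = (-5562 + 3·1467) / 3 = -1161/3 = -387
q_3 = (1467 + 3·(-387)) / 3 = 306/3 = 102
q_2 = (-387 + 3·102) / 3 = -81/3 = -27
q_1 = (102 + 3·(-27)) / 3 = 21/3 = 7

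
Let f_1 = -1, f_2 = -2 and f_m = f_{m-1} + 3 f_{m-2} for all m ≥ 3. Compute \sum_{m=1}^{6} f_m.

-104

f_3 = (-2) + 3·(-1) = -5
f_4 = (-5) + 3·(-2) = -11
f_5 = (-11) + 3·(-5) = -26
f_6 = (-26) + 3·(-11) = -59
Sum = (-1) + (-2) + (-5) + (-11) + (-26) + (-59) = -104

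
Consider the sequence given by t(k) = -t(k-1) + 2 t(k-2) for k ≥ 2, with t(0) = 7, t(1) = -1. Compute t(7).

t(2) = -(-1) + 2(7) = 15
t(3) = -15 + 2(-1) = -17
t(4) = -(-17) + 2(15) = 47
t(5) = -47 + 2(-17) = -81
t(6) = -(-81) + 2(47) = 175
t(7) = -175 + 2(-81) = -337

-337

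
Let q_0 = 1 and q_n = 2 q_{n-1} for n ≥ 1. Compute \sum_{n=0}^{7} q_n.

q_1 = 2(1) = 2
q_2 = 2(2) = 4
q_3 = 2(4) = 8
q_4 = 2(8) = 16
q_5 = 2(16) = 32
q_6 = 2(32) = 64
q_7 = 2(64) = 128
Sum = 1 + 2 + 4 + 8 + 16 + 32 + 64 + 128 = 255

255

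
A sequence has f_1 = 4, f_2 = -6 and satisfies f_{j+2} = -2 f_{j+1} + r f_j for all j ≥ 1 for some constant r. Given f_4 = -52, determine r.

f_3 = 12 + 4r
f_4 = -24 - 14r
So -24 - 14r = -52, giving r = 2.

2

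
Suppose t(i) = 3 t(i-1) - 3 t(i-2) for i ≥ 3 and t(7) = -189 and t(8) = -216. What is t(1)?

Rearranging, t(i-2) = (t(i) - 3 t(i-1)) / -3.
t(6) = (-216 - 3·(-189)) / -3 = 351/-3 = -117
t(5) = (-189 - 3·(-117)) / -3 = 162/-3 = -54
t(4) = (-117 - 3·(-54)) / -3 = 45/-3 = -15
t(3) = (-54 - 3·(-15)) / -3 = -9/-3 = 3
t(2) = (-15 - 3·3) / -3 = -24/-3 = 8
t(1) = (3 - 3·8) / -3 = -21/-3 = 7

7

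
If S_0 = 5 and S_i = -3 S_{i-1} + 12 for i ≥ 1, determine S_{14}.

9565941

The fixed point is 12/(1 + 3) = 3, so S_i - 3 = -3(S_{i-1} - 3).
Hence S_i = 2·(-3)^i + 3.
S_{14} = 2·(-3)^{14} + 3 = 2·4782969 + 3 = 9565941.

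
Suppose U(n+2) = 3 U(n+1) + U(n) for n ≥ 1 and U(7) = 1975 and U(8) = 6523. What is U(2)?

Rearranging, U(n-2) = U(n) - 3 U(n-1).
U(6) = 6523 - 3*1975 = 598
U(5) = 1975 - 3*598 = 181
U(4) = 598 - 3*181 = 55
U(3) = 181 - 3*55 = 16
U(2) = 55 - 3*16 = 7

7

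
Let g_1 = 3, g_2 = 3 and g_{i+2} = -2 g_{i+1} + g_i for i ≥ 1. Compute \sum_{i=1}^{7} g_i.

g_3 = -2·3 + 3 = -3
g_4 = -2·(-3) + 3 = 9
g_5 = -2·9 + (-3) = -21
g_6 = -2·(-21) + 9 = 51
g_7 = -2·51 + (-21) = -123
Sum = 3 + 3 + (-3) + 9 + (-21) + 51 + (-123) = -81

-81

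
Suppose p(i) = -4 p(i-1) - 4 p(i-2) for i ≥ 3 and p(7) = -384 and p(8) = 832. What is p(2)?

7

Rearranging, p(i-2) = (p(i) + 4 p(i-1)) / -4.
p(6) = (832 + 4(-384)) / -4 = -704/-4 = 176
p(5) = (-384 + 4(176)) / -4 = 320/-4 = -80
p(4) = (176 + 4(-80)) / -4 = -144/-4 = 36
p(3) = (-80 + 4(36)) / -4 = 64/-4 = -16
p(2) = (36 + 4(-16)) / -4 = -28/-4 = 7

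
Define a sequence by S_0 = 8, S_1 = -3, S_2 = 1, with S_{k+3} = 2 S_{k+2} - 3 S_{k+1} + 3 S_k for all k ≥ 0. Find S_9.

257

S_3 = 2*1 - 3*(-3) + 3*8 = 35
S_4 = 2*35 - 3*1 + 3*(-3) = 58
S_5 = 2*58 - 3*35 + 3*1 = 14
S_6 = 2*14 - 3*58 + 3*35 = -41
S_7 = 2*(-41) - 3*14 + 3*58 = 50
S_8 = 2*50 - 3*(-41) + 3*14 = 265
S_9 = 2*265 - 3*50 + 3*(-41) = 257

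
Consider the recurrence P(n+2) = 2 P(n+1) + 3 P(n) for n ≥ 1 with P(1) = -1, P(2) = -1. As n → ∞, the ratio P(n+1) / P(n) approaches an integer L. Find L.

3

The characteristic equation is r^2 - 2r - 3 = 0, which factors as (r - 3)(r + 1) = 0.
So the roots are 3 and -1. Since |3| > |-1| and the coefficient of 3^n is non-zero, the ratio tends to 3.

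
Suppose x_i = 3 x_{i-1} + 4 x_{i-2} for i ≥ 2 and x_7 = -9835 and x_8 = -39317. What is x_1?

Rearranging, x_{i-2} = (x_i - 3 x_{i-1}) / 4.
x_6 = (-39317 - 3·(-9835)) / 4 = -9812/4 = -2453
x_5 = (-9835 - 3·(-2453)) / 4 = -2476/4 = -619
x_4 = (-2453 - 3·(-619)) / 4 = -596/4 = -149
x_3 = (-619 - 3·(-149)) / 4 = -172/4 = -43
x_2 = (-149 - 3·(-43)) / 4 = -20/4 = -5
x_1 = (-43 - 3·(-5)) / 4 = -28/4 = -7

-7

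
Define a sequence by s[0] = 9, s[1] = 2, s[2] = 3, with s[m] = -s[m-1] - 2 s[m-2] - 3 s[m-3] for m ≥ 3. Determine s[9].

251

s[3] = -3 - 2·2 - 3·9 = -34
s[4] = -(-34) - 2·3 - 3·2 = 22
s[5] = -22 - 2·(-34) - 3·3 = 37
s[6] = -37 - 2·22 - 3·(-34) = 21
s[7] = -21 - 2·37 - 3·22 = -161
s[8] = -(-161) - 2·21 - 3·37 = 8
s[9] = -8 - 2·(-161) - 3·21 = 251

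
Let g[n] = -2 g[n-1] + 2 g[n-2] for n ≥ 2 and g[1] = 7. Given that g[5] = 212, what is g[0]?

3

Let g[0] = x.
g[2] = -14 + 2x
g[3] = 42 - 4x
g[4] = -112 + 12x
g[5] = 308 - 32x
So 308 - 32x = 212, giving x = 3.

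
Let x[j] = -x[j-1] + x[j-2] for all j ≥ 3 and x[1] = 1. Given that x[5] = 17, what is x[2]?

-5

Let x[2] = z.
x[3] = 1 - z
x[4] = -1 + 2z
x[5] = 2 - 3z
So 2 - 3z = 17, giving z = -5.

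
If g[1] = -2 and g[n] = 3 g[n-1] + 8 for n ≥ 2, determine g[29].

45753584909918

The fixed point is 8/(1 - 3) = -4, so g[n] + 4 = 3(g[n-1] + 4).
Hence g[n] = 2·3^{n-1} - 4.
g[29] = 2·3^{28} - 4 = 2·22876792454961 - 4 = 45753584909918.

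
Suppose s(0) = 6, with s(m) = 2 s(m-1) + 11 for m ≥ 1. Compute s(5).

533

s(1) = 2(6) + 11 = 23
s(2) = 2(23) + 11 = 57
s(3) = 2(57) + 11 = 125
s(4) = 2(125) + 11 = 261
s(5) = 2(261) + 11 = 533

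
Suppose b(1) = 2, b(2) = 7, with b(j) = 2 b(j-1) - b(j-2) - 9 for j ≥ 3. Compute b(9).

b(3) = 2·7 - 2 - 9 = 3
b(4) = 2·3 - 7 - 9 = -10
b(5) = 2·(-10) - 3 - 9 = -32
b(6) = 2·(-32) - (-10) - 9 = -63
b(7) = 2·(-63) - (-32) - 9 = -103
b(8) = 2·(-103) - (-63) - 9 = -152
b(9) = 2·(-152) - (-103) - 9 = -210

-210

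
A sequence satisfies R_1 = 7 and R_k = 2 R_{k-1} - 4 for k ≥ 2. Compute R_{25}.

50331652

The fixed point is -4/(1 - 2) = 4, so R_k - 4 = 2(R_{k-1} - 4).
Hence R_k = 3·2^{k-1} + 4.
R_{25} = 3·2^{24} + 4 = 3·16777216 + 4 = 50331652.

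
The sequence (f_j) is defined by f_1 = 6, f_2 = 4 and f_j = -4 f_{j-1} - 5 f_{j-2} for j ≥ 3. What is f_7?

f_3 = -4(4) - 5(6) = -46
f_4 = -4(-46) - 5(4) = 164
f_5 = -4(164) - 5(-46) = -426
f_6 = -4(-426) - 5(164) = 884
f_7 = -4(884) - 5(-426) = -1406

-1406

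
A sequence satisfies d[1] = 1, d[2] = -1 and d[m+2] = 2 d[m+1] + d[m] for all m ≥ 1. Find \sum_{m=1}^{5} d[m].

-11

d[3] = 2*(-1) + 1 = -1
d[4] = 2*(-1) + (-1) = -3
d[5] = 2*(-3) + (-1) = -7
Sum = 1 + (-1) + (-1) + (-3) + (-7) = -11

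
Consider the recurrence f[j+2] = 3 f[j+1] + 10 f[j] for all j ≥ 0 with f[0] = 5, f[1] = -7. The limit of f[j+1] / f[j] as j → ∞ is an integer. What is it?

The characteristic equation is r^2 - 3r - 10 = 0, which factors as (r - 5)(r + 2) = 0.
So the roots are 5 and -2. Since |5| > |-2| and the coefficient of 5^j is non-zero, the ratio tends to 5.

5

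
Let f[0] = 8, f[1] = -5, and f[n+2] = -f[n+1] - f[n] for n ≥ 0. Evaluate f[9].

f[2] = -(-5) - 8 = -3
f[3] = -(-3) - (-5) = 8
f[4] = -8 - (-3) = -5
f[5] = -(-5) - 8 = -3
f[6] = -(-3) - (-5) = 8
f[7] = -8 - (-3) = -5
f[8] = -(-5) - 8 = -3
f[9] = -(-3) - (-5) = 8

8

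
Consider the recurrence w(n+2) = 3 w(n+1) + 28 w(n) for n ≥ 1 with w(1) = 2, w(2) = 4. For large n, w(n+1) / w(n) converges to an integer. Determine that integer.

The characteristic equation is r^2 - 3r - 28 = 0, which factors as (r - 7)(r + 4) = 0.
So the roots are 7 and -4. Since |7| > |-4| and the coefficient of 7^n is non-zero, the ratio tends to 7.

7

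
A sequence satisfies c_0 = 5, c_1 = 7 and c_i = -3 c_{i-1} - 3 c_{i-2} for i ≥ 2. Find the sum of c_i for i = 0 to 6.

-27

c_2 = -3·7 - 3·5 = -36
c_3 = -3·(-36) - 3·7 = 87
c_4 = -3·87 - 3·(-36) = -153
c_5 = -3·(-153) - 3·87 = 198
c_6 = -3·198 - 3·(-153) = -135
Sum = 5 + 7 + (-36) + 87 + (-153) + 198 + (-135) = -27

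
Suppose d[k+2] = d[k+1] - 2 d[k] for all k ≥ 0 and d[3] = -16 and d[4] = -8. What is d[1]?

Rearranging, d[k-2] = (d[k] - d[k-1]) / -2.
d[2] = (-8 - (-16)) / -2 = 8/-2 = -4
d[1] = (-16 - (-4)) / -2 = -12/-2 = 6

6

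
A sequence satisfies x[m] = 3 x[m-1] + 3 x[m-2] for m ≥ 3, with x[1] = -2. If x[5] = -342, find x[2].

-6

Let x[2] = w.
x[3] = -6 + 3w
x[4] = -18 + 12w
x[5] = -72 + 45w
So -72 + 45w = -342, giving w = -6.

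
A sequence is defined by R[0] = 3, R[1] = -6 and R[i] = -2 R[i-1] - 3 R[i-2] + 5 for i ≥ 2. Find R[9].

R[2] = -2(-6) - 3(3) + 5 = 8
R[3] = -2(8) - 3(-6) + 5 = 7
R[4] = -2(7) - 3(8) + 5 = -33
R[5] = -2(-33) - 3(7) + 5 = 50
R[6] = -2(50) - 3(-33) + 5 = 4
R[7] = -2(4) - 3(50) + 5 = -153
R[8] = -2(-153) - 3(4) + 5 = 299
R[9] = -2(299) - 3(-153) + 5 = -134

-134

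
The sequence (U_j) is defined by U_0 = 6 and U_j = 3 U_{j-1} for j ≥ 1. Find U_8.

39366

U_1 = 3*6 = 18
U_2 = 3*18 = 54
U_3 = 3*54 = 162
U_4 = 3*162 = 486
U_5 = 3*486 = 1458
U_6 = 3*1458 = 4374
U_7 = 3*4374 = 13122
U_8 = 3*13122 = 39366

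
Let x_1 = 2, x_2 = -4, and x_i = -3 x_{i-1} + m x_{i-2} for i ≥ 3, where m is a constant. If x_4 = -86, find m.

5

x_3 = 12 + 2m
x_4 = -36 - 10m
So -36 - 10m = -86, giving m = 5.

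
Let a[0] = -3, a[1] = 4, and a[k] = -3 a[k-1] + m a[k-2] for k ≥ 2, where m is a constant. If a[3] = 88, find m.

a[2] = -12 - 3m
a[3] = 36 + 13m
So 36 + 13m = 88, giving m = 4.

4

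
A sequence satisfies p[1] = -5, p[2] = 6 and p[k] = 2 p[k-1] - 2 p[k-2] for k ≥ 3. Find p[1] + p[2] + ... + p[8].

-165

p[3] = 2*6 - 2*(-5) = 22
p[4] = 2*22 - 2*6 = 32
p[5] = 2*32 - 2*22 = 20
p[6] = 2*20 - 2*32 = -24
p[7] = 2*(-24) - 2*20 = -88
p[8] = 2*(-88) - 2*(-24) = -128
Sum = (-5) + 6 + 22 + 32 + 20 + (-24) + (-88) + (-128) = -165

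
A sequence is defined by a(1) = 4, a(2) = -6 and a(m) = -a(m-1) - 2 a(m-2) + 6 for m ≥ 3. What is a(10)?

114

a(3) = -(-6) - 2*4 + 6 = 4
a(4) = -4 - 2*(-6) + 6 = 14
a(5) = -14 - 2*4 + 6 = -16
a(6) = -(-16) - 2*14 + 6 = -6
a(7) = -(-6) - 2*(-16) + 6 = 44
a(8) = -44 - 2*(-6) + 6 = -26
a(9) = -(-26) - 2*44 + 6 = -56
a(10) = -(-56) - 2*(-26) + 6 = 114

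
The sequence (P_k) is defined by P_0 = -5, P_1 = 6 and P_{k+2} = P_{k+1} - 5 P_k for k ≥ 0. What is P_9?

-8679

P_2 = 6 - 5*(-5) = 31
P_3 = 31 - 5*6 = 1
P_4 = 1 - 5*31 = -154
P_5 = (-154) - 5*1 = -159
P_6 = (-159) - 5*(-154) = 611
P_7 = 611 - 5*(-159) = 1406
P_8 = 1406 - 5*611 = -1649
P_9 = (-1649) - 5*1406 = -8679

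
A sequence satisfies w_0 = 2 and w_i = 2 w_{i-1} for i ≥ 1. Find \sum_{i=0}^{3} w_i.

30

w_1 = 2*2 = 4
w_2 = 2*4 = 8
w_3 = 2*8 = 16
Sum = 2 + 4 + 8 + 16 = 30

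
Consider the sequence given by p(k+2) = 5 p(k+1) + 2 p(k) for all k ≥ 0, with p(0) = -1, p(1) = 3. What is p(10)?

9160293

p(2) = 5(3) + 2(-1) = 13
p(3) = 5(13) + 2(3) = 71
p(4) = 5(71) + 2(13) = 381
p(5) = 5(381) + 2(71) = 2047
p(6) = 5(2047) + 2(381) = 10997
p(7) = 5(10997) + 2(2047) = 59079
p(8) = 5(59079) + 2(10997) = 317389
p(9) = 5(317389) + 2(59079) = 1705103
p(10) = 5(1705103) + 2(317389) = 9160293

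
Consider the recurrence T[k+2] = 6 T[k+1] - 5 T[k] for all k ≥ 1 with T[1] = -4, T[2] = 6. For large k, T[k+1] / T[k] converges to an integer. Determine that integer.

The characteristic equation is r^2 - 6r + 5 = 0, which factors as (r - 5)(r - 1) = 0.
So the roots are 5 and 1. Since |5| > |1| and the coefficient of 5^k is non-zero, the ratio tends to 5.

5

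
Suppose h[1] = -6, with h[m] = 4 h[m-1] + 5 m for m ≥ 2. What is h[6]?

h[2] = 4*(-6) + 10 = -14
h[3] = 4*(-14) + 15 = -41
h[4] = 4*(-41) + 20 = -144
h[5] = 4*(-144) + 25 = -551
h[6] = 4*(-551) + 30 = -2174

-2174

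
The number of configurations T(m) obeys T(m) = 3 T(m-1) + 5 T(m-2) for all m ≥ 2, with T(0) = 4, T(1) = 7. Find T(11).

15377543

T(2) = 3(7) + 5(4) = 41
T(3) = 3(41) + 5(7) = 158
T(4) = 3(158) + 5(41) = 679
T(5) = 3(679) + 5(158) = 2827
T(6) = 3(2827) + 5(679) = 11876
T(7) = 3(11876) + 5(2827) = 49763
T(8) = 3(49763) + 5(11876) = 208669
T(9) = 3(208669) + 5(49763) = 874822
T(10) = 3(874822) + 5(208669) = 3667811
T(11) = 3(3667811) + 5(874822) = 15377543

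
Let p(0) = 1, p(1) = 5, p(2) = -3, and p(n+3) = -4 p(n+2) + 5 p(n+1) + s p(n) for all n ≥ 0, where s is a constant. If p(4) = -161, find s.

2

p(3) = 37 + s
p(4) = -163 + s
So -163 + s = -161, giving s = 2.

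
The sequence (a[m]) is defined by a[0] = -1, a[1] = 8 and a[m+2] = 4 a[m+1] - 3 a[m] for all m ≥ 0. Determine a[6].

a[2] = 4*8 - 3*(-1) = 35
a[3] = 4*35 - 3*8 = 116
a[4] = 4*116 - 3*35 = 359
a[5] = 4*359 - 3*116 = 1088
a[6] = 4*1088 - 3*359 = 3275

3275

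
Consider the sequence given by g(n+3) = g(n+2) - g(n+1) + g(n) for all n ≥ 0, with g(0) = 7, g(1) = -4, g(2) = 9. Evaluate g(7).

g(3) = 9 - (-4) + 7 = 20
g(4) = 20 - 9 + (-4) = 7
g(5) = 7 - 20 + 9 = -4
g(6) = (-4) - 7 + 20 = 9
g(7) = 9 - (-4) + 7 = 20

20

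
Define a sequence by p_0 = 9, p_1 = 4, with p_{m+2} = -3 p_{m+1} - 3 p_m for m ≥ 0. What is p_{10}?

5346

p_2 = -3*4 - 3*9 = -39
p_3 = -3*(-39) - 3*4 = 105
p_4 = -3*105 - 3*(-39) = -198
p_5 = -3*(-198) - 3*105 = 279
p_6 = -3*279 - 3*(-198) = -243
p_7 = -3*(-243) - 3*279 = -108
p_8 = -3*(-108) - 3*(-243) = 1053
p_9 = -3*1053 - 3*(-108) = -2835
p_{10} = -3*(-2835) - 3*1053 = 5346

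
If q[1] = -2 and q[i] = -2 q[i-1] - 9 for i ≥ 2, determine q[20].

The fixed point is -9/(1 + 2) = -3, so q[i] + 3 = -2(q[i-1] + 3).
Hence q[i] = 1·(-2)^{i-1} - 3.
q[20] = 1·(-2)^{19} - 3 = 1·-524288 - 3 = -524291.

-524291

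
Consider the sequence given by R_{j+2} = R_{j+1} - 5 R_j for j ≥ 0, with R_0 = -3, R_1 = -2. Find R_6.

R_2 = (-2) - 5(-3) = 13
R_3 = 13 - 5(-2) = 23
R_4 = 23 - 5(13) = -42
R_5 = (-42) - 5(23) = -157
R_6 = (-157) - 5(-42) = 53

53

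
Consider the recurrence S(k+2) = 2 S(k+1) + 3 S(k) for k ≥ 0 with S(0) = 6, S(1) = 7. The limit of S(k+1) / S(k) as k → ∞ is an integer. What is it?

The characteristic equation is r^2 - 2r - 3 = 0, which factors as (r - 3)(r + 1) = 0.
So the roots are 3 and -1. Since |3| > |-1| and the coefficient of 3^k is non-zero, the ratio tends to 3.

3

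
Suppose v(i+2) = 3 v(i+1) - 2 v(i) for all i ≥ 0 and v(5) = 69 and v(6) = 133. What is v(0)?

7

Rearranging, v(i-2) = (v(i) - 3 v(i-1)) / -2.
v(4) = (133 - 3(69)) / -2 = -74/-2 = 37
v(3) = (69 - 3(37)) / -2 = -42/-2 = 21
v(2) = (37 - 3(21)) / -2 = -26/-2 = 13
v(1) = (21 - 3(13)) / -2 = -18/-2 = 9
v(0) = (13 - 3(9)) / -2 = -14/-2 = 7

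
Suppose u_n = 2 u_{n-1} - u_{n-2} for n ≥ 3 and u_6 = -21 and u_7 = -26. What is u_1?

Rearranging, u_{n-2} = -(u_n - 2 u_{n-1}).
u_5 = -(-26 - 2*(-21)) = -16
u_4 = -(-21 - 2*(-16)) = -11
u_3 = -(-16 - 2*(-11)) = -6
u_2 = -(-11 - 2*(-6)) = -1
u_1 = -(-6 - 2*(-1)) = 4

4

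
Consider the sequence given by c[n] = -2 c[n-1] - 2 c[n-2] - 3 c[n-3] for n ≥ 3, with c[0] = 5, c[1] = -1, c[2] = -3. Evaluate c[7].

-65

c[3] = -2*(-3) - 2*(-1) - 3*5 = -7
c[4] = -2*(-7) - 2*(-3) - 3*(-1) = 23
c[5] = -2*23 - 2*(-7) - 3*(-3) = -23
c[6] = -2*(-23) - 2*23 - 3*(-7) = 21
c[7] = -2*21 - 2*(-23) - 3*23 = -65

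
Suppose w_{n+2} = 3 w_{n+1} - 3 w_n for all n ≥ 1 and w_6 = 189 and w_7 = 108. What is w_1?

Rearranging, w_{n-2} = (w_n - 3 w_{n-1}) / -3.
w_5 = (108 - 3(189)) / -3 = -459/-3 = 153
w_4 = (189 - 3(153)) / -3 = -270/-3 = 90
w_3 = (153 - 3(90)) / -3 = -117/-3 = 39
w_2 = (90 - 3(39)) / -3 = -27/-3 = 9
w_1 = (39 - 3(9)) / -3 = 12/-3 = -4

-4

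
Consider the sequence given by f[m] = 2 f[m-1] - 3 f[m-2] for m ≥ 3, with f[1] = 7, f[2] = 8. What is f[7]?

f[3] = 2(8) - 3(7) = -5
f[4] = 2(-5) - 3(8) = -34
f[5] = 2(-34) - 3(-5) = -53
f[6] = 2(-53) - 3(-34) = -4
f[7] = 2(-4) - 3(-53) = 151

151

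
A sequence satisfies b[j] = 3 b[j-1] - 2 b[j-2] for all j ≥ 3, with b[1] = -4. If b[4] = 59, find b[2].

Let b[2] = x.
b[3] = 8 + 3x
b[4] = 24 + 7x
So 24 + 7x = 59, giving x = 5.

5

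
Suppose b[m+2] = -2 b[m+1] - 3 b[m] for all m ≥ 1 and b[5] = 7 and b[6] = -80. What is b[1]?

3

Rearranging, b[m-2] = (b[m] + 2 b[m-1]) / -3.
b[4] = (-80 + 2(7)) / -3 = -66/-3 = 22
b[3] = (7 + 2(22)) / -3 = 51/-3 = -17
b[2] = (22 + 2(-17)) / -3 = -12/-3 = 4
b[1] = (-17 + 2(4)) / -3 = -9/-3 = 3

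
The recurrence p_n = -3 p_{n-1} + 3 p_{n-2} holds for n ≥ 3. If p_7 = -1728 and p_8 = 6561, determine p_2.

9

Rearranging, p_{n-2} = (p_n + 3 p_{n-1}) / 3.
p_6 = (6561 + 3*(-1728)) / 3 = 1377/3 = 459
p_5 = (-1728 + 3*459) / 3 = -351/3 = -117
p_4 = (459 + 3*(-117)) / 3 = 108/3 = 36
p_3 = (-117 + 3*36) / 3 = -9/3 = -3
p_2 = (36 + 3*(-3)) / 3 = 27/3 = 9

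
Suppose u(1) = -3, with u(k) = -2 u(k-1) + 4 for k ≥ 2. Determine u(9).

u(2) = -2·(-3) + 4 = 10
u(3) = -2·10 + 4 = -16
u(4) = -2·(-16) + 4 = 36
u(5) = -2·36 + 4 = -68
u(6) = -2·(-68) + 4 = 140
u(7) = -2·140 + 4 = -276
u(8) = -2·(-276) + 4 = 556
u(9) = -2·556 + 4 = -1108

-1108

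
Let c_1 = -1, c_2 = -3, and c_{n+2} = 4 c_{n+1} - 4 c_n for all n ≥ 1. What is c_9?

-1280

c_3 = 4(-3) - 4(-1) = -8
c_4 = 4(-8) - 4(-3) = -20
c_5 = 4(-20) - 4(-8) = -48
c_6 = 4(-48) - 4(-20) = -112
c_7 = 4(-112) - 4(-48) = -256
c_8 = 4(-256) - 4(-112) = -576
c_9 = 4(-576) - 4(-256) = -1280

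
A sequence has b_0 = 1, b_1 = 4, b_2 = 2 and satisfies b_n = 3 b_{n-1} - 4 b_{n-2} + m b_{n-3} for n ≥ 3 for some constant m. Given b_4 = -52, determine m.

-2

b_3 = -10 + m
b_4 = -38 + 7m
So -38 + 7m = -52, giving m = -2.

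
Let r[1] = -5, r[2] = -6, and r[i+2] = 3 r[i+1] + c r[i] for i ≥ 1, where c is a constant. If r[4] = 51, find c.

r[3] = -18 - 5c
r[4] = -54 - 21c
So -54 - 21c = 51, giving c = -5.

-5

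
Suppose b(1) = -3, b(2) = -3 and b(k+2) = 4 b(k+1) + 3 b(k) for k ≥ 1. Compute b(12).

b(3) = 4*(-3) + 3*(-3) = -21
b(4) = 4*(-21) + 3*(-3) = -93
b(5) = 4*(-93) + 3*(-21) = -435
b(6) = 4*(-435) + 3*(-93) = -2019
b(7) = 4*(-2019) + 3*(-435) = -9381
b(8) = 4*(-9381) + 3*(-2019) = -43581
b(9) = 4*(-43581) + 3*(-9381) = -202467
b(10) = 4*(-202467) + 3*(-43581) = -940611
b(11) = 4*(-940611) + 3*(-202467) = -4369845
b(12) = 4*(-4369845) + 3*(-940611) = -20301213

-20301213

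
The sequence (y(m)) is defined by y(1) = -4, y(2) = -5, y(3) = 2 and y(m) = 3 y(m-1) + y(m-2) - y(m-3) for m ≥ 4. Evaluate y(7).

224

y(4) = 3(2) + (-5) - (-4) = 5
y(5) = 3(5) + 2 - (-5) = 22
y(6) = 3(22) + 5 - 2 = 69
y(7) = 3(69) + 22 - 5 = 224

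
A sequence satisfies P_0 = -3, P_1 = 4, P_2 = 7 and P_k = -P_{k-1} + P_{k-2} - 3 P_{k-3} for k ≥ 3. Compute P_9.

P_3 = -7 + 4 - 3·(-3) = 6
P_4 = -6 + 7 - 3·4 = -11
P_5 = -(-11) + 6 - 3·7 = -4
P_6 = -(-4) + (-11) - 3·6 = -25
P_7 = -(-25) + (-4) - 3·(-11) = 54
P_8 = -54 + (-25) - 3·(-4) = -67
P_9 = -(-67) + 54 - 3·(-25) = 196

196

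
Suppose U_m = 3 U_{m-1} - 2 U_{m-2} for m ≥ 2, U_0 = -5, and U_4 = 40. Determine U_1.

Let U_1 = y.
U_2 = 10 + 3y
U_3 = 30 + 7y
U_4 = 70 + 15y
So 70 + 15y = 40, giving y = -2.

-2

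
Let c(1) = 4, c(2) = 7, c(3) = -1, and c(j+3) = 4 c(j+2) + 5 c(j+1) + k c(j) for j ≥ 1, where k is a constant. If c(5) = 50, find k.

c(4) = 31 + 4k
c(5) = 119 + 23k
So 119 + 23k = 50, giving k = -3.

-3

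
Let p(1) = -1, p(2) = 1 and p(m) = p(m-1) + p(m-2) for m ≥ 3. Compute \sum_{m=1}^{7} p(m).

7

p(3) = 1 + (-1) = 0
p(4) = 0 + 1 = 1
p(5) = 1 + 0 = 1
p(6) = 1 + 1 = 2
p(7) = 2 + 1 = 3
Sum = (-1) + 1 + 0 + 1 + 1 + 2 + 3 = 7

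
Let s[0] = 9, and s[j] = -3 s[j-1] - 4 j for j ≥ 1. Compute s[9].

-191919

s[1] = -3(9) - 4 = -31
s[2] = -3(-31) - 8 = 85
s[3] = -3(85) - 12 = -267
s[4] = -3(-267) - 16 = 785
s[5] = -3(785) - 20 = -2375
s[6] = -3(-2375) - 24 = 7101
s[7] = -3(7101) - 28 = -21331
s[8] = -3(-21331) - 32 = 63961
s[9] = -3(63961) - 36 = -191919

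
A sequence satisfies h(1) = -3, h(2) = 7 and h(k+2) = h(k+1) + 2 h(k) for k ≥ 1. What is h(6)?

47

h(3) = 7 + 2*(-3) = 1
h(4) = 1 + 2*7 = 15
h(5) = 15 + 2*1 = 17
h(6) = 17 + 2*15 = 47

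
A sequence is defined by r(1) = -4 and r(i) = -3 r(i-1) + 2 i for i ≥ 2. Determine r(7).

-3550

r(2) = -3*(-4) + 4 = 16
r(3) = -3*16 + 6 = -42
r(4) = -3*(-42) + 8 = 134
r(5) = -3*134 + 10 = -392
r(6) = -3*(-392) + 12 = 1188
r(7) = -3*1188 + 14 = -3550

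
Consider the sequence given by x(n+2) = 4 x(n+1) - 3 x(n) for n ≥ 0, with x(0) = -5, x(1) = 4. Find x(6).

3271

x(2) = 4*4 - 3*(-5) = 31
x(3) = 4*31 - 3*4 = 112
x(4) = 4*112 - 3*31 = 355
x(5) = 4*355 - 3*112 = 1084
x(6) = 4*1084 - 3*355 = 3271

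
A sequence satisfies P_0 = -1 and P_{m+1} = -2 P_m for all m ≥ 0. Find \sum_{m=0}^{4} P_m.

-11

P_1 = -2(-1) = 2
P_2 = -2(2) = -4
P_3 = -2(-4) = 8
P_4 = -2(8) = -16
Sum = (-1) + 2 + (-4) + 8 + (-16) = -11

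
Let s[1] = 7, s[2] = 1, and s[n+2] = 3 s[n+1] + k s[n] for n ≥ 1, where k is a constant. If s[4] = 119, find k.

s[3] = 3 + 7k
s[4] = 9 + 22k
So 9 + 22k = 119, giving k = 5.

5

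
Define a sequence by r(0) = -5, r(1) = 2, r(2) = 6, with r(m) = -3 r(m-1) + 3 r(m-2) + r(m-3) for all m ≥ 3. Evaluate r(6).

r(3) = -3·6 + 3·2 + (-5) = -17
r(4) = -3·(-17) + 3·6 + 2 = 71
r(5) = -3·71 + 3·(-17) + 6 = -258
r(6) = -3·(-258) + 3·71 + (-17) = 970

970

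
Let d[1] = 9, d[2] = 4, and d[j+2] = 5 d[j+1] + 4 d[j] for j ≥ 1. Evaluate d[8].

315496

d[3] = 5*4 + 4*9 = 56
d[4] = 5*56 + 4*4 = 296
d[5] = 5*296 + 4*56 = 1704
d[6] = 5*1704 + 4*296 = 9704
d[7] = 5*9704 + 4*1704 = 55336
d[8] = 5*55336 + 4*9704 = 315496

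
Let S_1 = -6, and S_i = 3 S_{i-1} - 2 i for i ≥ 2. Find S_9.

-55758

S_2 = 3(-6) - 4 = -22
S_3 = 3(-22) - 6 = -72
S_4 = 3(-72) - 8 = -224
S_5 = 3(-224) - 10 = -682
S_6 = 3(-682) - 12 = -2058
S_7 = 3(-2058) - 14 = -6188
S_8 = 3(-6188) - 16 = -18580
S_9 = 3(-18580) - 18 = -55758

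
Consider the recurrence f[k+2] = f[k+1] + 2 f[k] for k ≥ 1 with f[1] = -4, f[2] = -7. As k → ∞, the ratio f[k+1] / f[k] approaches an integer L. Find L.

2

The characteristic equation is r^2 - r - 2 = 0, which factors as (r - 2)(r + 1) = 0.
So the roots are 2 and -1. Since |2| > |-1| and the coefficient of 2^k is non-zero, the ratio tends to 2.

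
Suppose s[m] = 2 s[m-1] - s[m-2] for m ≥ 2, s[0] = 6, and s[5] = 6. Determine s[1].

Let s[1] = z.
s[2] = -6 + 2z
s[3] = -12 + 3z
s[4] = -18 + 4z
s[5] = -24 + 5z
So -24 + 5z = 6, giving z = 6.

6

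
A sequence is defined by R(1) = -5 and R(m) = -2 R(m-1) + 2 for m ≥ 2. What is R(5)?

R(2) = -2*(-5) + 2 = 12
R(3) = -2*12 + 2 = -22
R(4) = -2*(-22) + 2 = 46
R(5) = -2*46 + 2 = -90

-90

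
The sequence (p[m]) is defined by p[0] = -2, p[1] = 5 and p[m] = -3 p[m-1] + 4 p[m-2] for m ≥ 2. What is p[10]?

p[2] = -3*5 + 4*(-2) = -23
p[3] = -3*(-23) + 4*5 = 89
p[4] = -3*89 + 4*(-23) = -359
p[5] = -3*(-359) + 4*89 = 1433
p[6] = -3*1433 + 4*(-359) = -5735
p[7] = -3*(-5735) + 4*1433 = 22937
p[8] = -3*22937 + 4*(-5735) = -91751
p[9] = -3*(-91751) + 4*22937 = 367001
p[10] = -3*367001 + 4*(-91751) = -1468007

-1468007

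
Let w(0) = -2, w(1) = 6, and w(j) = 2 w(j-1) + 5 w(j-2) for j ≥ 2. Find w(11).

w(2) = 2·6 + 5·(-2) = 2
w(3) = 2·2 + 5·6 = 34
w(4) = 2·34 + 5·2 = 78
w(5) = 2·78 + 5·34 = 326
w(6) = 2·326 + 5·78 = 1042
w(7) = 2·1042 + 5·326 = 3714
w(8) = 2·3714 + 5·1042 = 12638
w(9) = 2·12638 + 5·3714 = 43846
w(10) = 2·43846 + 5·12638 = 150882
w(11) = 2·150882 + 5·43846 = 520994

520994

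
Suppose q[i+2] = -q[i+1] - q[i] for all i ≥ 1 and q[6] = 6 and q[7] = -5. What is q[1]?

Rearranging, q[i-2] = -(q[i] + q[i-1]).
q[5] = -(-5 + 6) = -1
q[4] = -(6 + (-1)) = -5
q[3] = -(-1 + (-5)) = 6
q[2] = -(-5 + 6) = -1
q[1] = -(6 + (-1)) = -5

-5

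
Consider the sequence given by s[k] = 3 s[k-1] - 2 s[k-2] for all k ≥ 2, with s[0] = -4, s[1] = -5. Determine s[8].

s[2] = 3*(-5) - 2*(-4) = -7
s[3] = 3*(-7) - 2*(-5) = -11
s[4] = 3*(-11) - 2*(-7) = -19
s[5] = 3*(-19) - 2*(-11) = -35
s[6] = 3*(-35) - 2*(-19) = -67
s[7] = 3*(-67) - 2*(-35) = -131
s[8] = 3*(-131) - 2*(-67) = -259

-259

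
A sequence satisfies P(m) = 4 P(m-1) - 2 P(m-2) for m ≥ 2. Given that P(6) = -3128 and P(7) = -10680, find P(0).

Rearranging, P(m-2) = (P(m) - 4 P(m-1)) / -2.
P(5) = (-10680 - 4*(-3128)) / -2 = 1832/-2 = -916
P(4) = (-3128 - 4*(-916)) / -2 = 536/-2 = -268
P(3) = (-916 - 4*(-268)) / -2 = 156/-2 = -78
P(2) = (-268 - 4*(-78)) / -2 = 44/-2 = -22
P(1) = (-78 - 4*(-22)) / -2 = 10/-2 = -5
P(0) = (-22 - 4*(-5)) / -2 = -2/-2 = 1

1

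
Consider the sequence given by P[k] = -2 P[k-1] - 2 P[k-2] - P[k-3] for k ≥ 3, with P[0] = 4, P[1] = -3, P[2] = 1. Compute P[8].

1

P[3] = -2(1) - 2(-3) - 4 = 0
P[4] = -2(0) - 2(1) - (-3) = 1
P[5] = -2(1) - 2(0) - 1 = -3
P[6] = -2(-3) - 2(1) - 0 = 4
P[7] = -2(4) - 2(-3) - 1 = -3
P[8] = -2(-3) - 2(4) - (-3) = 1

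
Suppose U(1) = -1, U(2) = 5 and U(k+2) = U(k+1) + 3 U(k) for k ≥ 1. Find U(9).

U(3) = 5 + 3*(-1) = 2
U(4) = 2 + 3*5 = 17
U(5) = 17 + 3*2 = 23
U(6) = 23 + 3*17 = 74
U(7) = 74 + 3*23 = 143
U(8) = 143 + 3*74 = 365
U(9) = 365 + 3*143 = 794

794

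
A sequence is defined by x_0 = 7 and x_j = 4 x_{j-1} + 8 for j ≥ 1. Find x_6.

39592

x_1 = 4·7 + 8 = 36
x_2 = 4·36 + 8 = 152
x_3 = 4·152 + 8 = 616
x_4 = 4·616 + 8 = 2472
x_5 = 4·2472 + 8 = 9896
x_6 = 4·9896 + 8 = 39592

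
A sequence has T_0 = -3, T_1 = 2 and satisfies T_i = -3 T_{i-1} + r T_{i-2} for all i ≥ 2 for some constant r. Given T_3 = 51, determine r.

3

T_2 = -6 - 3r
T_3 = 18 + 11r
So 18 + 11r = 51, giving r = 3.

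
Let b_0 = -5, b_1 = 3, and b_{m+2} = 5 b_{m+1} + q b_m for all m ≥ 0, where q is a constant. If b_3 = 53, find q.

b_2 = 15 - 5q
b_3 = 75 - 22q
So 75 - 22q = 53, giving q = 1.

1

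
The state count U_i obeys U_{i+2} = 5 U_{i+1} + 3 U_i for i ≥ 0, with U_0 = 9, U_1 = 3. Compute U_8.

U_2 = 5·3 + 3·9 = 42
U_3 = 5·42 + 3·3 = 219
U_4 = 5·219 + 3·42 = 1221
U_5 = 5·1221 + 3·219 = 6762
U_6 = 5·6762 + 3·1221 = 37473
U_7 = 5·37473 + 3·6762 = 207651
U_8 = 5·207651 + 3·37473 = 1150674

1150674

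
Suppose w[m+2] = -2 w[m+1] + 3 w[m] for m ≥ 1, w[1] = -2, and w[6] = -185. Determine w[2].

-5

Let w[2] = x.
w[3] = -6 - 2x
w[4] = 12 + 7x
w[5] = -42 - 20x
w[6] = 120 + 61x
So 120 + 61x = -185, giving x = -5.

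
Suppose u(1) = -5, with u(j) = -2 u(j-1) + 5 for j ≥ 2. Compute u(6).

215

u(2) = -2(-5) + 5 = 15
u(3) = -2(15) + 5 = -25
u(4) = -2(-25) + 5 = 55
u(5) = -2(55) + 5 = -105
u(6) = -2(-105) + 5 = 215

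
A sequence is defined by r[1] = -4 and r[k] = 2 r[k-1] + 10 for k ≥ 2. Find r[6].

182

r[2] = 2·(-4) + 10 = 2
r[3] = 2·2 + 10 = 14
r[4] = 2·14 + 10 = 38
r[5] = 2·38 + 10 = 86
r[6] = 2·86 + 10 = 182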